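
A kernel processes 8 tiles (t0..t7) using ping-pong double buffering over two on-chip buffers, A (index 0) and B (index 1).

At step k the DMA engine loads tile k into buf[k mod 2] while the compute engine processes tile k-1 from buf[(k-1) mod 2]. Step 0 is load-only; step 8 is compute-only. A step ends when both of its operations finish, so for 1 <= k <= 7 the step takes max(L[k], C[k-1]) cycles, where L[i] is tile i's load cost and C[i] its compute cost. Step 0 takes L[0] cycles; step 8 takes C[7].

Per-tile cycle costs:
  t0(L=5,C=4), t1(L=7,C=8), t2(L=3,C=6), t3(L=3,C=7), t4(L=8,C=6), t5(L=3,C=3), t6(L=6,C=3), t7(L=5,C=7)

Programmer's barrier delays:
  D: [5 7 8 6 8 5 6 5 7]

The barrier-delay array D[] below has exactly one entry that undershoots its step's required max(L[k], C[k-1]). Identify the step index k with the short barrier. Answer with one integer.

k=0 barrier L[0]=5→5c, D[0]=5 ok
k=1 barrier max(L[1]=7,C[0]=4)→7c, D[1]=7 ok
k=2 barrier max(L[2]=3,C[1]=8)→8c, D[2]=8 ok
k=3 barrier max(L[3]=3,C[2]=6)→6c, D[3]=6 ok
k=4 barrier max(L[4]=8,C[3]=7)→8c, D[4]=8 ok
k=5 barrier max(L[5]=3,C[4]=6)→6c, D[5]=5 SHORT
k=6 barrier max(L[6]=6,C[5]=3)→6c, D[6]=6 ok
k=7 barrier max(L[7]=5,C[6]=3)→5c, D[7]=5 ok
k=8 barrier C[7]=7→7c, D[8]=7 ok

hazard at step 5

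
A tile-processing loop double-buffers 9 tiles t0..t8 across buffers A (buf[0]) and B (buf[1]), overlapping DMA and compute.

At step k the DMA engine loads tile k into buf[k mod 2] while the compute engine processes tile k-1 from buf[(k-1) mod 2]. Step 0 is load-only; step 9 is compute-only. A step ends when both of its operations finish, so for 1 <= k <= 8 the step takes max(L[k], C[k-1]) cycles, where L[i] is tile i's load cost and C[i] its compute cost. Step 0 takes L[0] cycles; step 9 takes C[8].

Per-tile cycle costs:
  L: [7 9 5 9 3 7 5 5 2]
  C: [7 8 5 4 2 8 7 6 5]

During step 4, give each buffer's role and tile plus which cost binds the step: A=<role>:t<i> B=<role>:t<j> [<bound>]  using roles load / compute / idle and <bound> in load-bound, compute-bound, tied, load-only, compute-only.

step 4: A=load:t4 B=compute:t3 [compute-bound]

k=0 load=t0/7c comp=- wait=7 total=7
k=1 load=t1/9c comp=t0/7c wait=9 total=16
k=2 load=t2/5c comp=t1/8c wait=8 total=24
k=3 load=t3/9c comp=t2/5c wait=9 total=33
k=4 load=t4/3c comp=t3/4c wait=4 total=37
k=5 load=t5/7c comp=t4/2c wait=7 total=44
k=6 load=t6/5c comp=t5/8c wait=8 total=52
k=7 load=t7/5c comp=t6/7c wait=7 total=59
k=8 load=t8/2c comp=t7/6c wait=6 total=65
k=9 load=- comp=t8/5c wait=5 total=70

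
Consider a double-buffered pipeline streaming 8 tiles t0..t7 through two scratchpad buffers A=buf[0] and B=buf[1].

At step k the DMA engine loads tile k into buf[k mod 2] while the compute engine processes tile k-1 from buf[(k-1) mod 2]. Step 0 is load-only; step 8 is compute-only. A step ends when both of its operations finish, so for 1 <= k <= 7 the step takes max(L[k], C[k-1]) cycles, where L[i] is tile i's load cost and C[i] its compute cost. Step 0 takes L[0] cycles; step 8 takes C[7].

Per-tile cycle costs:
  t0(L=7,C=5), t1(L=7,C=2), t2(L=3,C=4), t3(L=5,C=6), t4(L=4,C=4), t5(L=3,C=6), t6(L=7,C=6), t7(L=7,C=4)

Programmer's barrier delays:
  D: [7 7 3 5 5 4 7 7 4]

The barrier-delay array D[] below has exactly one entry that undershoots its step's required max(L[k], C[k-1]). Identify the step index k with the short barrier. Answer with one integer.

hazard at step 4

k=0 barrier L[0]=7→7c, D[0]=7 ok
k=1 barrier max(L[1]=7,C[0]=5)→7c, D[1]=7 ok
k=2 barrier max(L[2]=3,C[1]=2)→3c, D[2]=3 ok
k=3 barrier max(L[3]=5,C[2]=4)→5c, D[3]=5 ok
k=4 barrier max(L[4]=4,C[3]=6)→6c, D[4]=5 SHORT
k=5 barrier max(L[5]=3,C[4]=4)→4c, D[5]=4 ok
k=6 barrier max(L[6]=7,C[5]=6)→7c, D[6]=7 ok
k=7 barrier max(L[7]=7,C[6]=6)→7c, D[7]=7 ok
k=8 barrier C[7]=4→4c, D[8]=4 ok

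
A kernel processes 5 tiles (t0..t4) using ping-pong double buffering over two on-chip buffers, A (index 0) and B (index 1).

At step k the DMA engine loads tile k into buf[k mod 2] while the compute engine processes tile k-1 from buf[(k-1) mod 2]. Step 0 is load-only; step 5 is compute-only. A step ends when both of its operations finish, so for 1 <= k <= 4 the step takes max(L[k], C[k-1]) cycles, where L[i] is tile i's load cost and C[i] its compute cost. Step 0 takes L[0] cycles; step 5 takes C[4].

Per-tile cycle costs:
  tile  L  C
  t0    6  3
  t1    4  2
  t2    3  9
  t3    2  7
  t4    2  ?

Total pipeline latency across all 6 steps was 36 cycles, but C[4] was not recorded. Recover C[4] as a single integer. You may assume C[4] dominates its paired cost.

C[4] = 7

step 0 → dur = L[0]=6 = 6
step 1 → dur = max(L[1]=4, C[0]=3) = 4
step 2 → dur = max(L[2]=3, C[1]=2) = 3
step 3 → dur = max(L[3]=2, C[2]=9) = 9
step 4 → dur = max(L[4]=2, C[3]=7) = 7
step 5 → dur = C[4]=? = C[4]  (unknown; binding)
sum of known step durations = 29
dur[5] = total - known = 36 - 29 = 7
C[4] is the binding max in step 5, so C[4] = dur[5] = 7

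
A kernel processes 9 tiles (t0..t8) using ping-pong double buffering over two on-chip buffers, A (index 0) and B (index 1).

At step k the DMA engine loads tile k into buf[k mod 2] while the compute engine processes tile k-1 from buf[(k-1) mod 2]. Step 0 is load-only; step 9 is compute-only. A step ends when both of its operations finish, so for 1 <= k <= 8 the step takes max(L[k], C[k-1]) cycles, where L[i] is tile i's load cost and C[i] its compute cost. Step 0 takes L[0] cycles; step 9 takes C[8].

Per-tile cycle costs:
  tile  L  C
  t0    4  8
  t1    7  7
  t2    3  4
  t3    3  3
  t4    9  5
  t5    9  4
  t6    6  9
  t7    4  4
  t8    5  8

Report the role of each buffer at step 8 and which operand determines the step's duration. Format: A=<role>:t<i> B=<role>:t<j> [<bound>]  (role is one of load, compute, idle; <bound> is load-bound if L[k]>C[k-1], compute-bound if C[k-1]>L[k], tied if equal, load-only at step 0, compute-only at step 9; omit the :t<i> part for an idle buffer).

k=0 load=t0/4c comp=- wait=4 total=4
k=1 load=t1/7c comp=t0/8c wait=8 total=12
k=2 load=t2/3c comp=t1/7c wait=7 total=19
k=3 load=t3/3c comp=t2/4c wait=4 total=23
k=4 load=t4/9c comp=t3/3c wait=9 total=32
k=5 load=t5/9c comp=t4/5c wait=9 total=41
k=6 load=t6/6c comp=t5/4c wait=6 total=47
k=7 load=t7/4c comp=t6/9c wait=9 total=56
k=8 load=t8/5c comp=t7/4c wait=5 total=61
k=9 load=- comp=t8/8c wait=8 total=69

step 8: A=load:t8 B=compute:t7 [load-bound]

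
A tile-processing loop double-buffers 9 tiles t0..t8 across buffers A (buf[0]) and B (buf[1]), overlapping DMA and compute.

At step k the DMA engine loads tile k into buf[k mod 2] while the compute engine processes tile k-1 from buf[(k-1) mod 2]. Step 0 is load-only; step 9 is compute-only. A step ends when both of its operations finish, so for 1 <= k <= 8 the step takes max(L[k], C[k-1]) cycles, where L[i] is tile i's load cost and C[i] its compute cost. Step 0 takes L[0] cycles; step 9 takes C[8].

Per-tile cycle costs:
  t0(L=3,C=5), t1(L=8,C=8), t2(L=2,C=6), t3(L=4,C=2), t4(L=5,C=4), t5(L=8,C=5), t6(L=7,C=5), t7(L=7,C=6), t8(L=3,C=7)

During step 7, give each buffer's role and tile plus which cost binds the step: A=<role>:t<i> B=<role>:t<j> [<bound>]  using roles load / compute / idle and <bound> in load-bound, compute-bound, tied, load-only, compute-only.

k=0 load=t0/3c comp=- wait=3 total=3
k=1 load=t1/8c comp=t0/5c wait=8 total=11
k=2 load=t2/2c comp=t1/8c wait=8 total=19
k=3 load=t3/4c comp=t2/6c wait=6 total=25
k=4 load=t4/5c comp=t3/2c wait=5 total=30
k=5 load=t5/8c comp=t4/4c wait=8 total=38
k=6 load=t6/7c comp=t5/5c wait=7 total=45
k=7 load=t7/7c comp=t6/5c wait=7 total=52
k=8 load=t8/3c comp=t7/6c wait=6 total=58
k=9 load=- comp=t8/7c wait=7 total=65

step 7: A=compute:t6 B=load:t7 [load-bound]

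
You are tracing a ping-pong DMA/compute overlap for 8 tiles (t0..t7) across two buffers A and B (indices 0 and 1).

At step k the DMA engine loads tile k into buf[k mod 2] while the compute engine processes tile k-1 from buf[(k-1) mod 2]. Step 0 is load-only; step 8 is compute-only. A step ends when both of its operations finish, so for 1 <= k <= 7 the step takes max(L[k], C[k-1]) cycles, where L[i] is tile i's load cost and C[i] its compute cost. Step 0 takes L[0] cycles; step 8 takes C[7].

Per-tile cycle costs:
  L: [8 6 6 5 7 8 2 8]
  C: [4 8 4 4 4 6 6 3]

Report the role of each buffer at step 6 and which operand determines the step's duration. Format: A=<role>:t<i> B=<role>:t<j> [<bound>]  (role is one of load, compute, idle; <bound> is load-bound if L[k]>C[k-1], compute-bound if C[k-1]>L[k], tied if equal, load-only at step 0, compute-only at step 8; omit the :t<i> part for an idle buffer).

step 6: A=load:t6 B=compute:t5 [compute-bound]

k=0 load=t0/8c comp=- wait=8 total=8
k=1 load=t1/6c comp=t0/4c wait=6 total=14
k=2 load=t2/6c comp=t1/8c wait=8 total=22
k=3 load=t3/5c comp=t2/4c wait=5 total=27
k=4 load=t4/7c comp=t3/4c wait=7 total=34
k=5 load=t5/8c comp=t4/4c wait=8 total=42
k=6 load=t6/2c comp=t5/6c wait=6 total=48
k=7 load=t7/8c comp=t6/6c wait=8 total=56
k=8 load=- comp=t7/3c wait=3 total=59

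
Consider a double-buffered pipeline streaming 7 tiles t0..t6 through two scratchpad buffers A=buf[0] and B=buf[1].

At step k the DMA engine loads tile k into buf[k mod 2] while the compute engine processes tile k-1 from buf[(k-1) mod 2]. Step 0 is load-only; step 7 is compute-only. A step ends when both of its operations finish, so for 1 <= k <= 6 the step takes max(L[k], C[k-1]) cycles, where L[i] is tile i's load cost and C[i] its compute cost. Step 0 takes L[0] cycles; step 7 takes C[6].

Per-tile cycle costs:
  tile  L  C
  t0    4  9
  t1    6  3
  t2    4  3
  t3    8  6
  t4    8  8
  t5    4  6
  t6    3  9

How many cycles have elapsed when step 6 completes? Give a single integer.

step 0: L[0]=4 → dur=4, Σ=4 | A=load:t0 B=idle [load-only]
step 1: L[1]=6 C[0]=9 → dur=9, Σ=13 | A=compute:t0 B=load:t1 [compute-bound]
step 2: L[2]=4 C[1]=3 → dur=4, Σ=17 | A=load:t2 B=compute:t1 [load-bound]
step 3: L[3]=8 C[2]=3 → dur=8, Σ=25 | A=compute:t2 B=load:t3 [load-bound]
step 4: L[4]=8 C[3]=6 → dur=8, Σ=33 | A=load:t4 B=compute:t3 [load-bound]
step 5: L[5]=4 C[4]=8 → dur=8, Σ=41 | A=compute:t4 B=load:t5 [compute-bound]
step 6: L[6]=3 C[5]=6 → dur=6, Σ=47 | A=load:t6 B=compute:t5 [compute-bound]
step 7: C[6]=9 → dur=9, Σ=56 | A=compute:t6 B=idle [compute-only]

end_cycle[6] = 47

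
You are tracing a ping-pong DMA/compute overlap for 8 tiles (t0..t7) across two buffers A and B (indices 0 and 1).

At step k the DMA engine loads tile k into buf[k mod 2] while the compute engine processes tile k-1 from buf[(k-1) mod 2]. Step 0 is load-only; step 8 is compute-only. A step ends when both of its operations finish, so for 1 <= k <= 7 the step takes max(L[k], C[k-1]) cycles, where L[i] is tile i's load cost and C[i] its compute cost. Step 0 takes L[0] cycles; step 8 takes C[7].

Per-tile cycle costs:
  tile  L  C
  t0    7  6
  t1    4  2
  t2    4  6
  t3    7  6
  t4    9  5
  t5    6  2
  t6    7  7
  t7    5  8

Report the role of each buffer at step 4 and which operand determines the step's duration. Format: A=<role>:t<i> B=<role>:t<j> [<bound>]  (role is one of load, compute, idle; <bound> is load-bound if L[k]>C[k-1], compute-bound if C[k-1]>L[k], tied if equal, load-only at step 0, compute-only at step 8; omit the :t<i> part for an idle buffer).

step 4: A=load:t4 B=compute:t3 [load-bound]

step 0: L[0]=7 → dur=7, Σ=7 | A=load:t0 B=idle [load-only]
step 1: L[1]=4 C[0]=6 → dur=6, Σ=13 | A=compute:t0 B=load:t1 [compute-bound]
step 2: L[2]=4 C[1]=2 → dur=4, Σ=17 | A=load:t2 B=compute:t1 [load-bound]
step 3: L[3]=7 C[2]=6 → dur=7, Σ=24 | A=compute:t2 B=load:t3 [load-bound]
step 4: L[4]=9 C[3]=6 → dur=9, Σ=33 | A=load:t4 B=compute:t3 [load-bound]
step 5: L[5]=6 C[4]=5 → dur=6, Σ=39 | A=compute:t4 B=load:t5 [load-bound]
step 6: L[6]=7 C[5]=2 → dur=7, Σ=46 | A=load:t6 B=compute:t5 [load-bound]
step 7: L[7]=5 C[6]=7 → dur=7, Σ=53 | A=compute:t6 B=load:t7 [compute-bound]
step 8: C[7]=8 → dur=8, Σ=61 | A=idle B=compute:t7 [compute-only]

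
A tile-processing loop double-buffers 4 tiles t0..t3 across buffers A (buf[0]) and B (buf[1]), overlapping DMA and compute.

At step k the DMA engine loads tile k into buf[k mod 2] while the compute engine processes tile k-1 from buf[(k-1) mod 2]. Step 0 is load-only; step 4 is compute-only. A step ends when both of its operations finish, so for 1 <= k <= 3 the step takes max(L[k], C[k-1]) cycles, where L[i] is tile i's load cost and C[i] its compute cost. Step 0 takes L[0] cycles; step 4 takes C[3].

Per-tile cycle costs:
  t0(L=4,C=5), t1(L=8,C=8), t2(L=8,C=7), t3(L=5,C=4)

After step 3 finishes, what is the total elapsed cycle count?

[0] DMA t0→A (4c) ∥ CU idle ⇒ 4c, clock 4
[1] DMA t1→B (8c) ∥ CU A:t0 (5c) ⇒ 8c, clock 12
[2] DMA t2→A (8c) ∥ CU B:t1 (8c) ⇒ 8c, clock 20
[3] DMA t3→B (5c) ∥ CU A:t2 (7c) ⇒ 7c, clock 27
[4] DMA idle ∥ CU B:t3 (4c) ⇒ 4c, clock 31

end_cycle[3] = 27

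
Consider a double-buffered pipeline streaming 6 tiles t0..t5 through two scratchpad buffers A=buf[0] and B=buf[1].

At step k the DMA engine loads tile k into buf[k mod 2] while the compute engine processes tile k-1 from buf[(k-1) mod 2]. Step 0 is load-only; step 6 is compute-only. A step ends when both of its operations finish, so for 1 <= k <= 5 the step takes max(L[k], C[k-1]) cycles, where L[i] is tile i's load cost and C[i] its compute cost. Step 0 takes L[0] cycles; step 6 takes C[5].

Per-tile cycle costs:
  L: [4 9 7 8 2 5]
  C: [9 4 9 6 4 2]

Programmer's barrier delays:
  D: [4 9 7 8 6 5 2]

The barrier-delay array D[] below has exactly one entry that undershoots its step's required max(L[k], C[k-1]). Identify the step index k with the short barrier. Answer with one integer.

hazard at step 3

step 0: need L[0]=4 = 4; D[0]=4 ok
step 1: need max(L[1]=9,C[0]=9) = 9; D[1]=9 ok
step 2: need max(L[2]=7,C[1]=4) = 7; D[2]=7 ok
step 3: need max(L[3]=8,C[2]=9) = 9; D[3]=8 SHORT
step 4: need max(L[4]=2,C[3]=6) = 6; D[4]=6 ok
step 5: need max(L[5]=5,C[4]=4) = 5; D[5]=5 ok
step 6: need C[5]=2 = 2; D[6]=2 ok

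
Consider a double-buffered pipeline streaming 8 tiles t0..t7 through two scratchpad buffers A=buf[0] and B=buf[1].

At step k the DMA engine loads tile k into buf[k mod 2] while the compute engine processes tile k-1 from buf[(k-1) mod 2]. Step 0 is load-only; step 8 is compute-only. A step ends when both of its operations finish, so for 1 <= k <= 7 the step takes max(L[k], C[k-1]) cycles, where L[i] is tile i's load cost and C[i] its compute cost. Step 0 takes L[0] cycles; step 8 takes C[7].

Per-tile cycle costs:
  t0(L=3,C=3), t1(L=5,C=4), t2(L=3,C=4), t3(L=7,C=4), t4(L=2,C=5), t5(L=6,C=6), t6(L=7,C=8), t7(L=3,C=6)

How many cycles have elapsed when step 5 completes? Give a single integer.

  0. 3=3c; end=3; A:t0 B:-
  1. max(5,3)=5c; end=8; A:t0 B:t1
  2. max(3,4)=4c; end=12; A:t2 B:t1
  3. max(7,4)=7c; end=19; A:t2 B:t3
  4. max(2,4)=4c; end=23; A:t4 B:t3
  5. max(6,5)=6c; end=29; A:t4 B:t5
  6. max(7,6)=7c; end=36; A:t6 B:t5
  7. max(3,8)=8c; end=44; A:t6 B:t7
  8. 6=6c; end=50; A:t6 B:t7

end_cycle[5] = 29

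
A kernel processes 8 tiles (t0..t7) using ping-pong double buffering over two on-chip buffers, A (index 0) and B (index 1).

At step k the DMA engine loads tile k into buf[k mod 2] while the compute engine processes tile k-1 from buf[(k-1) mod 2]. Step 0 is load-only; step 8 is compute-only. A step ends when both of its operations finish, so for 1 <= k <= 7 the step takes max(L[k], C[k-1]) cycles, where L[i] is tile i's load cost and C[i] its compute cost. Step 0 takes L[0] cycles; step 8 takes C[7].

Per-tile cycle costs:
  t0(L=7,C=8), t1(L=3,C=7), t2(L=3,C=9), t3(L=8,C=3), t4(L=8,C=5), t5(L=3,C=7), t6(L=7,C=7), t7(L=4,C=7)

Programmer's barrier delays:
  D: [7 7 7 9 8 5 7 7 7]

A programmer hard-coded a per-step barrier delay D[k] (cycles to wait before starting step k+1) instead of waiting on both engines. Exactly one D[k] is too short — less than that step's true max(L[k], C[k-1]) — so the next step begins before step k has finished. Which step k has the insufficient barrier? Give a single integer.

step 0: need L[0]=7 = 7; D[0]=7 ok
step 1: need max(L[1]=3,C[0]=8) = 8; D[1]=7 SHORT
step 2: need max(L[2]=3,C[1]=7) = 7; D[2]=7 ok
step 3: need max(L[3]=8,C[2]=9) = 9; D[3]=9 ok
step 4: need max(L[4]=8,C[3]=3) = 8; D[4]=8 ok
step 5: need max(L[5]=3,C[4]=5) = 5; D[5]=5 ok
step 6: need max(L[6]=7,C[5]=7) = 7; D[6]=7 ok
step 7: need max(L[7]=4,C[6]=7) = 7; D[7]=7 ok
step 8: need C[7]=7 = 7; D[8]=7 ok

hazard at step 1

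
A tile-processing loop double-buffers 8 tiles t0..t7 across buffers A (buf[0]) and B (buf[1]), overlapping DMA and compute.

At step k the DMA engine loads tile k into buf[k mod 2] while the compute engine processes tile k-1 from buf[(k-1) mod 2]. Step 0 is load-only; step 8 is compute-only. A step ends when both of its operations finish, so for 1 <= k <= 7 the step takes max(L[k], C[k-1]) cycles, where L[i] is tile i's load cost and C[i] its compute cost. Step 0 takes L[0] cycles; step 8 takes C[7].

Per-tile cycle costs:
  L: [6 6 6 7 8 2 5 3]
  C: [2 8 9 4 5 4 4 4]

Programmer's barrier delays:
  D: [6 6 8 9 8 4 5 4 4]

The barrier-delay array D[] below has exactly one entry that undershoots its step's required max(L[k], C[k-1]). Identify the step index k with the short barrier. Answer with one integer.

hazard at step 5

k=0 barrier L[0]=6→6c, D[0]=6 ok
k=1 barrier max(L[1]=6,C[0]=2)→6c, D[1]=6 ok
k=2 barrier max(L[2]=6,C[1]=8)→8c, D[2]=8 ok
k=3 barrier max(L[3]=7,C[2]=9)→9c, D[3]=9 ok
k=4 barrier max(L[4]=8,C[3]=4)→8c, D[4]=8 ok
k=5 barrier max(L[5]=2,C[4]=5)→5c, D[5]=4 SHORT
k=6 barrier max(L[6]=5,C[5]=4)→5c, D[6]=5 ok
k=7 barrier max(L[7]=3,C[6]=4)→4c, D[7]=4 ok
k=8 barrier C[7]=4→4c, D[8]=4 ok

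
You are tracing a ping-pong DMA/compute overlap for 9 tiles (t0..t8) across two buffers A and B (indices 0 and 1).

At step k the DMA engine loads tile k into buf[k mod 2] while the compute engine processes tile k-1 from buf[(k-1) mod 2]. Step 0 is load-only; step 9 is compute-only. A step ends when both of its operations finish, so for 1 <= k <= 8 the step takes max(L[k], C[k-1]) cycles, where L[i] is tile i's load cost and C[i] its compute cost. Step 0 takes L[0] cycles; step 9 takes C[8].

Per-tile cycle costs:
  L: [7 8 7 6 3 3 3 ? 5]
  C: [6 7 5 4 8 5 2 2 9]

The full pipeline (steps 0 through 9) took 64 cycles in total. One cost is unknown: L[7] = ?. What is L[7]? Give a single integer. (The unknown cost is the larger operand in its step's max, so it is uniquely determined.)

L[7] = 5

step 0 | dur = L[0]=7 = 7
step 1 | dur = max(L[1]=8, C[0]=6) = 8
step 2 | dur = max(L[2]=7, C[1]=7) = 7
step 3 | dur = max(L[3]=6, C[2]=5) = 6
step 4 | dur = max(L[4]=3, C[3]=4) = 4
step 5 | dur = max(L[5]=3, C[4]=8) = 8
step 6 | dur = max(L[6]=3, C[5]=5) = 5
step 7 | dur = max(L[7]=?, C[6]=2) = L[7]  (unknown; binding)
step 8 | dur = max(L[8]=5, C[7]=2) = 5
step 9 | dur = C[8]=9 = 9
sum of known step durations = 59
dur[7] = total - known = 64 - 59 = 5
L[7] is the binding max in step 7, so L[7] = dur[7] = 5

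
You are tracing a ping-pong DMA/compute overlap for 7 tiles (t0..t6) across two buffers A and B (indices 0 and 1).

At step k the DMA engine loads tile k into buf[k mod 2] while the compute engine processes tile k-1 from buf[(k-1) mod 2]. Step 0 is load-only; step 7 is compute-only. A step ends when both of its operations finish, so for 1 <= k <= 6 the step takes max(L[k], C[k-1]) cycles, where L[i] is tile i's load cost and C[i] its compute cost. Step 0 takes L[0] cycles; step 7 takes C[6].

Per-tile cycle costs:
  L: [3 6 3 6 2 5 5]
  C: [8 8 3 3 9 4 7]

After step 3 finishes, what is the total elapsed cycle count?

end_cycle[3] = 25

  0. 3=3c; end=3; A:t0 B:-
  1. max(6,8)=8c; end=11; A:t0 B:t1
  2. max(3,8)=8c; end=19; A:t2 B:t1
  3. max(6,3)=6c; end=25; A:t2 B:t3
  4. max(2,3)=3c; end=28; A:t4 B:t3
  5. max(5,9)=9c; end=37; A:t4 B:t5
  6. max(5,4)=5c; end=42; A:t6 B:t5
  7. 7=7c; end=49; A:t6 B:t5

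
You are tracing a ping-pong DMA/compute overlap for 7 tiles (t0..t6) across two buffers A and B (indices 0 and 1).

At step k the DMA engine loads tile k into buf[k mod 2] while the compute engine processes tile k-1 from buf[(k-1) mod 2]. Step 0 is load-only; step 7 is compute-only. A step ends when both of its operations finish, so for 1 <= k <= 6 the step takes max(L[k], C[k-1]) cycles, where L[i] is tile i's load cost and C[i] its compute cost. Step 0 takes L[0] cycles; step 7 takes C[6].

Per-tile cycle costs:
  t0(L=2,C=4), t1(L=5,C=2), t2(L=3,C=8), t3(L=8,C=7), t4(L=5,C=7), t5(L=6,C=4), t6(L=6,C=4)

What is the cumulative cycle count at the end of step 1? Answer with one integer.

k=0 load=t0/2c comp=- wait=2 total=2
k=1 load=t1/5c comp=t0/4c wait=5 total=7
k=2 load=t2/3c comp=t1/2c wait=3 total=10
k=3 load=t3/8c comp=t2/8c wait=8 total=18
k=4 load=t4/5c comp=t3/7c wait=7 total=25
k=5 load=t5/6c comp=t4/7c wait=7 total=32
k=6 load=t6/6c comp=t5/4c wait=6 total=38
k=7 load=- comp=t6/4c wait=4 total=42

end_cycle[1] = 7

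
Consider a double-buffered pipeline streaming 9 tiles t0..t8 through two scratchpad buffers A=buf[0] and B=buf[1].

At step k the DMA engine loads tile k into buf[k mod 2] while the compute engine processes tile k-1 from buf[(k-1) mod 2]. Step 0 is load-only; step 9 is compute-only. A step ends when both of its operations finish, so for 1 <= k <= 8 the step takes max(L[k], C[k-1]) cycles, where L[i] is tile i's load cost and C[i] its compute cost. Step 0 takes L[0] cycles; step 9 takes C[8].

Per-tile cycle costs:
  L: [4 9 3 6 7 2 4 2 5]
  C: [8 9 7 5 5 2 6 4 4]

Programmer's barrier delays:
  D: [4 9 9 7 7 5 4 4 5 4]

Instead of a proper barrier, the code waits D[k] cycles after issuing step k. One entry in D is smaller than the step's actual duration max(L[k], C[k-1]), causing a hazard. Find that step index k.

[0] required=L[0]=4=4 vs D=4 ok
[1] required=max(L[1]=9,C[0]=8)=9 vs D=9 ok
[2] required=max(L[2]=3,C[1]=9)=9 vs D=9 ok
[3] required=max(L[3]=6,C[2]=7)=7 vs D=7 ok
[4] required=max(L[4]=7,C[3]=5)=7 vs D=7 ok
[5] required=max(L[5]=2,C[4]=5)=5 vs D=5 ok
[6] required=max(L[6]=4,C[5]=2)=4 vs D=4 ok
[7] required=max(L[7]=2,C[6]=6)=6 vs D=4 SHORT
[8] required=max(L[8]=5,C[7]=4)=5 vs D=5 ok
[9] required=C[8]=4=4 vs D=4 ok

hazard at step 7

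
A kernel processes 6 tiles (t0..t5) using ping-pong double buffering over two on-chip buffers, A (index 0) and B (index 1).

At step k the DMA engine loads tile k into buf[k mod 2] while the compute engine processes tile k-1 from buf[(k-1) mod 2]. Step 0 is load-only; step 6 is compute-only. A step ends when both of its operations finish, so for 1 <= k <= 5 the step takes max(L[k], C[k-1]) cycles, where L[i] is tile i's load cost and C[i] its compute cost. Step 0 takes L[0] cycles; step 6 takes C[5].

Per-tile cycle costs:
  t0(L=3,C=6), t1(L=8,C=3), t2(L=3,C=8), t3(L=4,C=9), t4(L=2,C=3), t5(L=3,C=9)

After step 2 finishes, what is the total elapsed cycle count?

step 0: L[0]=3 → dur=3, Σ=3 | A=load:t0 B=idle [load-only]
step 1: L[1]=8 C[0]=6 → dur=8, Σ=11 | A=compute:t0 B=load:t1 [load-bound]
step 2: L[2]=3 C[1]=3 → dur=3, Σ=14 | A=load:t2 B=compute:t1 [tied]
step 3: L[3]=4 C[2]=8 → dur=8, Σ=22 | A=compute:t2 B=load:t3 [compute-bound]
step 4: L[4]=2 C[3]=9 → dur=9, Σ=31 | A=load:t4 B=compute:t3 [compute-bound]
step 5: L[5]=3 C[4]=3 → dur=3, Σ=34 | A=compute:t4 B=load:t5 [tied]
step 6: C[5]=9 → dur=9, Σ=43 | A=idle B=compute:t5 [compute-only]

end_cycle[2] = 14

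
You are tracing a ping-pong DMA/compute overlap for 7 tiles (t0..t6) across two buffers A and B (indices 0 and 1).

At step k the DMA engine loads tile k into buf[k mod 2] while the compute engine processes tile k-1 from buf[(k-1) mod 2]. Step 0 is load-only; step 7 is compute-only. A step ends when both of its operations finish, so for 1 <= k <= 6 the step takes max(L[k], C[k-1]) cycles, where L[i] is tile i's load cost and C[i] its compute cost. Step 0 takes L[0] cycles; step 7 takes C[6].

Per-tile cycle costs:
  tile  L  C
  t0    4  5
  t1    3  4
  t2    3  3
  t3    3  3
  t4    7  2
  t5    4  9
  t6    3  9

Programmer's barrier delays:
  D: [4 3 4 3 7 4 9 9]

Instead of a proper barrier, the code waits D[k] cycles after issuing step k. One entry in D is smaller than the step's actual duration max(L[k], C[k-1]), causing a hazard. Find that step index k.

hazard at step 1

[0] required=L[0]=4=4 vs D=4 ok
[1] required=max(L[1]=3,C[0]=5)=5 vs D=3 SHORT
[2] required=max(L[2]=3,C[1]=4)=4 vs D=4 ok
[3] required=max(L[3]=3,C[2]=3)=3 vs D=3 ok
[4] required=max(L[4]=7,C[3]=3)=7 vs D=7 ok
[5] required=max(L[5]=4,C[4]=2)=4 vs D=4 ok
[6] required=max(L[6]=3,C[5]=9)=9 vs D=9 ok
[7] required=C[6]=9=9 vs D=9 ok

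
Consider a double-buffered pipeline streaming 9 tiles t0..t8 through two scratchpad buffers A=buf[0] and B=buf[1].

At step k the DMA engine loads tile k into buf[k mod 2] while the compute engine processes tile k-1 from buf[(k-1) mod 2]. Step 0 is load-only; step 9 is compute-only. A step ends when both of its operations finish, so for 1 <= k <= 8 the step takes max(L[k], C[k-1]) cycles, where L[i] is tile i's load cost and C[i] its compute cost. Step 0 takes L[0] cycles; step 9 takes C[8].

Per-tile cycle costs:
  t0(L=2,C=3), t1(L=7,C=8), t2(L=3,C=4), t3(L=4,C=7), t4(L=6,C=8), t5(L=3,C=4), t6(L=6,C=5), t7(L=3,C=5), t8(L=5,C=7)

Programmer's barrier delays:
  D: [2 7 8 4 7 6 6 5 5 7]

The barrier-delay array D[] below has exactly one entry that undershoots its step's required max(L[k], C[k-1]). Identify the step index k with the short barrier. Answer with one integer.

[0] required=L[0]=2=2 vs D=2 ok
[1] required=max(L[1]=7,C[0]=3)=7 vs D=7 ok
[2] required=max(L[2]=3,C[1]=8)=8 vs D=8 ok
[3] required=max(L[3]=4,C[2]=4)=4 vs D=4 ok
[4] required=max(L[4]=6,C[3]=7)=7 vs D=7 ok
[5] required=max(L[5]=3,C[4]=8)=8 vs D=6 SHORT
[6] required=max(L[6]=6,C[5]=4)=6 vs D=6 ok
[7] required=max(L[7]=3,C[6]=5)=5 vs D=5 ok
[8] required=max(L[8]=5,C[7]=5)=5 vs D=5 ok
[9] required=C[8]=7=7 vs D=7 ok

hazard at step 5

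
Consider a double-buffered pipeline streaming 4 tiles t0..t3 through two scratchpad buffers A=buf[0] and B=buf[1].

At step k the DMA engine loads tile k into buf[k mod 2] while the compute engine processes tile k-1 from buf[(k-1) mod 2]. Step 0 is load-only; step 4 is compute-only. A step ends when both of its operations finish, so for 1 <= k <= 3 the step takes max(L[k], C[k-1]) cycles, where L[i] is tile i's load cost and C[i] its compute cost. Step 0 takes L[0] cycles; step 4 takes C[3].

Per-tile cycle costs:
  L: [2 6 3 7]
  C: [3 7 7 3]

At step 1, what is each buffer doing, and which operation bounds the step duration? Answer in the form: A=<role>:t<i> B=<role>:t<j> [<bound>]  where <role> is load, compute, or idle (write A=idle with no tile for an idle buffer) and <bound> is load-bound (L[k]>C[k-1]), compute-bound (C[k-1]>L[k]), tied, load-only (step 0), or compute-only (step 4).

step 1: A=compute:t0 B=load:t1 [load-bound]

  0. 2=2c; end=2; A:t0 B:-
  1. max(6,3)=6c; end=8; A:t0 B:t1
  2. max(3,7)=7c; end=15; A:t2 B:t1
  3. max(7,7)=7c; end=22; A:t2 B:t3
  4. 3=3c; end=25; A:t2 B:t3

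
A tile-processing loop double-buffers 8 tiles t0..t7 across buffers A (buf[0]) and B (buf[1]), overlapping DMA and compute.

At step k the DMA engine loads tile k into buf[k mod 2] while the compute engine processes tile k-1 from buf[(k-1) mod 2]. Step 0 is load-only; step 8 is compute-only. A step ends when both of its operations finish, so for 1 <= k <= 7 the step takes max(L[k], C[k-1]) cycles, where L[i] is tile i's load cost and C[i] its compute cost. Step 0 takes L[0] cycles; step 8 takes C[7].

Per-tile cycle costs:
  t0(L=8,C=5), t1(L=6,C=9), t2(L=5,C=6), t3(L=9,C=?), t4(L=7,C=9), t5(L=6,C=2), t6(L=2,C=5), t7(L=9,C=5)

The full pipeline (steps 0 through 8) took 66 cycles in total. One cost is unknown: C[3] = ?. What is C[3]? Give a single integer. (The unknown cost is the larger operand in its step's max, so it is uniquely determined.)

C[3] = 9

step 0 = dur = L[0]=8 = 8
step 1 = dur = max(L[1]=6, C[0]=5) = 6
step 2 = dur = max(L[2]=5, C[1]=9) = 9
step 3 = dur = max(L[3]=9, C[2]=6) = 9
step 4 = dur = max(L[4]=7, C[3]=?) = C[3]  (unknown; binding)
step 5 = dur = max(L[5]=6, C[4]=9) = 9
step 6 = dur = max(L[6]=2, C[5]=2) = 2
step 7 = dur = max(L[7]=9, C[6]=5) = 9
step 8 = dur = C[7]=5 = 5
sum of known step durations = 57
dur[4] = total - known = 66 - 57 = 9
C[3] is the binding max in step 4, so C[3] = dur[4] = 9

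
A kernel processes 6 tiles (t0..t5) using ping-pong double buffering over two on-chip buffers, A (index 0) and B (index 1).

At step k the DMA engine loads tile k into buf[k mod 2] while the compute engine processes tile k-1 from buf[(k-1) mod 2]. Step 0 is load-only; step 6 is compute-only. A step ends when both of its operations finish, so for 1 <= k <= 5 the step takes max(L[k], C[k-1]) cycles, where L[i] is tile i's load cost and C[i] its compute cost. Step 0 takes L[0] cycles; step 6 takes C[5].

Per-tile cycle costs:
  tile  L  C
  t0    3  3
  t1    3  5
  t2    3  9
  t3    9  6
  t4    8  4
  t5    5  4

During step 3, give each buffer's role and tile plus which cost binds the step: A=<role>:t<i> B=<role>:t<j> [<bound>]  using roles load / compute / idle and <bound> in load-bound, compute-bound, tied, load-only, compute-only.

step 3: A=compute:t2 B=load:t3 [tied]

  0. 3=3c; end=3; A:t0 B:-
  1. max(3,3)=3c; end=6; A:t0 B:t1
  2. max(3,5)=5c; end=11; A:t2 B:t1
  3. max(9,9)=9c; end=20; A:t2 B:t3
  4. max(8,6)=8c; end=28; A:t4 B:t3
  5. max(5,4)=5c; end=33; A:t4 B:t5
  6. 4=4c; end=37; A:t4 B:t5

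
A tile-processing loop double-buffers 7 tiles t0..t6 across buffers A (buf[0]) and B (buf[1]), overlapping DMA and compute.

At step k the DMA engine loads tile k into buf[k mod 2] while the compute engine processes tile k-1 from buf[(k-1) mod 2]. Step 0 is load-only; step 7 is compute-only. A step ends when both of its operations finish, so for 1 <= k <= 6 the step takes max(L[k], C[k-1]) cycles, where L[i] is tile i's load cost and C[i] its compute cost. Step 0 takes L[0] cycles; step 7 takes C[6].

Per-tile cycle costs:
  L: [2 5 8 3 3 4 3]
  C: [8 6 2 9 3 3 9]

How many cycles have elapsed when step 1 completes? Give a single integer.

step 0: L[0]=2 → dur=2, Σ=2 | A=load:t0 B=idle [load-only]
step 1: L[1]=5 C[0]=8 → dur=8, Σ=10 | A=compute:t0 B=load:t1 [compute-bound]
step 2: L[2]=8 C[1]=6 → dur=8, Σ=18 | A=load:t2 B=compute:t1 [load-bound]
step 3: L[3]=3 C[2]=2 → dur=3, Σ=21 | A=compute:t2 B=load:t3 [load-bound]
step 4: L[4]=3 C[3]=9 → dur=9, Σ=30 | A=load:t4 B=compute:t3 [compute-bound]
step 5: L[5]=4 C[4]=3 → dur=4, Σ=34 | A=compute:t4 B=load:t5 [load-bound]
step 6: L[6]=3 C[5]=3 → dur=3, Σ=37 | A=load:t6 B=compute:t5 [tied]
step 7: C[6]=9 → dur=9, Σ=46 | A=compute:t6 B=idle [compute-only]

end_cycle[1] = 10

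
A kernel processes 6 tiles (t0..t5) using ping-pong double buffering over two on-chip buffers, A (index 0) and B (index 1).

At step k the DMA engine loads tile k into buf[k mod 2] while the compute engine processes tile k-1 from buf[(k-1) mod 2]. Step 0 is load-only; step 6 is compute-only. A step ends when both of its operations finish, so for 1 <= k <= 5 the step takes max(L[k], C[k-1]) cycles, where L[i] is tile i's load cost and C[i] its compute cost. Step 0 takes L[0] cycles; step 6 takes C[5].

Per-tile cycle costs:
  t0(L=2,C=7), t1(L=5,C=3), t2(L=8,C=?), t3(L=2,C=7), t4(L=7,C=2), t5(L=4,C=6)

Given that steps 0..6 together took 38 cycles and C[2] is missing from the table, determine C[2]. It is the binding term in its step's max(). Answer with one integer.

C[2] = 4

step 0 = dur = L[0]=2 = 2
step 1 = dur = max(L[1]=5, C[0]=7) = 7
step 2 = dur = max(L[2]=8, C[1]=3) = 8
step 3 = dur = max(L[3]=2, C[2]=?) = C[2]  (unknown; binding)
step 4 = dur = max(L[4]=7, C[3]=7) = 7
step 5 = dur = max(L[5]=4, C[4]=2) = 4
step 6 = dur = C[5]=6 = 6
sum of known step durations = 34
dur[3] = total - known = 38 - 34 = 4
C[2] is the binding max in step 3, so C[2] = dur[3] = 4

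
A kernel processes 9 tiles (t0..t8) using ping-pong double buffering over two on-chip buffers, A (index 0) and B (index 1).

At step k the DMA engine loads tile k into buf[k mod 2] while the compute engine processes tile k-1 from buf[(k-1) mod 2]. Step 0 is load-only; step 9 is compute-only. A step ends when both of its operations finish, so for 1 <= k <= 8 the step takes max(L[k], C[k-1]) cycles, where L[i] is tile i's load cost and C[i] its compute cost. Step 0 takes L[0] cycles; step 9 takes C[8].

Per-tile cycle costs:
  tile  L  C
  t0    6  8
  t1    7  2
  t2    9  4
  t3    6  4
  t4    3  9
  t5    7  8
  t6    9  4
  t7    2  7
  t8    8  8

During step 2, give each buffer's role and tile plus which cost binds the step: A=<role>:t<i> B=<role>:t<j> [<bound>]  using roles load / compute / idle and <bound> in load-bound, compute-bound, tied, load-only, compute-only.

step 2: A=load:t2 B=compute:t1 [load-bound]

k=0 load=t0/6c comp=- wait=6 total=6
k=1 load=t1/7c comp=t0/8c wait=8 total=14
k=2 load=t2/9c comp=t1/2c wait=9 total=23
k=3 load=t3/6c comp=t2/4c wait=6 total=29
k=4 load=t4/3c comp=t3/4c wait=4 total=33
k=5 load=t5/7c comp=t4/9c wait=9 total=42
k=6 load=t6/9c comp=t5/8c wait=9 total=51
k=7 load=t7/2c comp=t6/4c wait=4 total=55
k=8 load=t8/8c comp=t7/7c wait=8 total=63
k=9 load=- comp=t8/8c wait=8 total=71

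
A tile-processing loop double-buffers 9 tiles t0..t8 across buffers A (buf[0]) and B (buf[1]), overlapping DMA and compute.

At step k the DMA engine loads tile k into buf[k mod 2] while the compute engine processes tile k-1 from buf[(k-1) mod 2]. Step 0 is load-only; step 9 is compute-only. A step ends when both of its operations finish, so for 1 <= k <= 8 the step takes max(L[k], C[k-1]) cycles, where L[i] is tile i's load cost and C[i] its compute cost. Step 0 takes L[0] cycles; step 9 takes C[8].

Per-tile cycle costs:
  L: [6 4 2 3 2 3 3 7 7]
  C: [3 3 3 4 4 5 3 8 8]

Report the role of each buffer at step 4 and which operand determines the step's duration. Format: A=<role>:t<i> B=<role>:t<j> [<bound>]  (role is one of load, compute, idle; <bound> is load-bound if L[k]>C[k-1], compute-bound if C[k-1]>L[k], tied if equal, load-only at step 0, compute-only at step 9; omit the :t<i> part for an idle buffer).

[0] DMA t0→A (6c) ∥ CU idle ⇒ 6c, clock 6
[1] DMA t1→B (4c) ∥ CU A:t0 (3c) ⇒ 4c, clock 10
[2] DMA t2→A (2c) ∥ CU B:t1 (3c) ⇒ 3c, clock 13
[3] DMA t3→B (3c) ∥ CU A:t2 (3c) ⇒ 3c, clock 16
[4] DMA t4→A (2c) ∥ CU B:t3 (4c) ⇒ 4c, clock 20
[5] DMA t5→B (3c) ∥ CU A:t4 (4c) ⇒ 4c, clock 24
[6] DMA t6→A (3c) ∥ CU B:t5 (5c) ⇒ 5c, clock 29
[7] DMA t7→B (7c) ∥ CU A:t6 (3c) ⇒ 7c, clock 36
[8] DMA t8→A (7c) ∥ CU B:t7 (8c) ⇒ 8c, clock 44
[9] DMA idle ∥ CU A:t8 (8c) ⇒ 8c, clock 52

step 4: A=load:t4 B=compute:t3 [compute-bound]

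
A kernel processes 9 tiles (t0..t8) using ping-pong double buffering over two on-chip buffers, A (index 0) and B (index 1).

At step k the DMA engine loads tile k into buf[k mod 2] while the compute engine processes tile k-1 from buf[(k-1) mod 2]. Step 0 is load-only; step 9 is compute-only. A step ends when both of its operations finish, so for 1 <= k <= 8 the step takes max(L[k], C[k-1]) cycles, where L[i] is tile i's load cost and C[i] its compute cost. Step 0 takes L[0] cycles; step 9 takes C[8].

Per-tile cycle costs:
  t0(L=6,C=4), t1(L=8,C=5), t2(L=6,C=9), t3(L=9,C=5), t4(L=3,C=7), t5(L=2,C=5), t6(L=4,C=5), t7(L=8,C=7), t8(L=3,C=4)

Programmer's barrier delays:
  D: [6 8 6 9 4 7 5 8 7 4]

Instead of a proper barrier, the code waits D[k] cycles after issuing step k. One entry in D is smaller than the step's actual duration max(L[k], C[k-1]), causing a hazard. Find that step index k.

step 0: need L[0]=6 = 6; D[0]=6 ok
step 1: need max(L[1]=8,C[0]=4) = 8; D[1]=8 ok
step 2: need max(L[2]=6,C[1]=5) = 6; D[2]=6 ok
step 3: need max(L[3]=9,C[2]=9) = 9; D[3]=9 ok
step 4: need max(L[4]=3,C[3]=5) = 5; D[4]=4 SHORT
step 5: need max(L[5]=2,C[4]=7) = 7; D[5]=7 ok
step 6: need max(L[6]=4,C[5]=5) = 5; D[6]=5 ok
step 7: need max(L[7]=8,C[6]=5) = 8; D[7]=8 ok
step 8: need max(L[8]=3,C[7]=7) = 7; D[8]=7 ok
step 9: need C[8]=4 = 4; D[9]=4 ok

hazard at step 4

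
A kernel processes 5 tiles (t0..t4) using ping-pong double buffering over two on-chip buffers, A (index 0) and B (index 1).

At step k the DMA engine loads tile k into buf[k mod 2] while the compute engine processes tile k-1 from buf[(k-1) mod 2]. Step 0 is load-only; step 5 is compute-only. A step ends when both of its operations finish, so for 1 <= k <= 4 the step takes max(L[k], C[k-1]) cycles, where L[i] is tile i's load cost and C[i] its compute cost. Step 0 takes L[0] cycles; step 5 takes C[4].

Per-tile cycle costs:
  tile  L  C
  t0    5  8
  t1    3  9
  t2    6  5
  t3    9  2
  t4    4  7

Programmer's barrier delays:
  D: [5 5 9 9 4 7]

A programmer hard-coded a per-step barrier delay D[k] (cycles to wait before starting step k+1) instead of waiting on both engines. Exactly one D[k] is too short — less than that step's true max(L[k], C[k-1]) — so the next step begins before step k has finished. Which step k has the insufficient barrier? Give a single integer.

hazard at step 1

step 0: need L[0]=5 = 5; D[0]=5 ok
step 1: need max(L[1]=3,C[0]=8) = 8; D[1]=5 SHORT
step 2: need max(L[2]=6,C[1]=9) = 9; D[2]=9 ok
step 3: need max(L[3]=9,C[2]=5) = 9; D[3]=9 ok
step 4: need max(L[4]=4,C[3]=2) = 4; D[4]=4 ok
step 5: need C[4]=7 = 7; D[5]=7 ok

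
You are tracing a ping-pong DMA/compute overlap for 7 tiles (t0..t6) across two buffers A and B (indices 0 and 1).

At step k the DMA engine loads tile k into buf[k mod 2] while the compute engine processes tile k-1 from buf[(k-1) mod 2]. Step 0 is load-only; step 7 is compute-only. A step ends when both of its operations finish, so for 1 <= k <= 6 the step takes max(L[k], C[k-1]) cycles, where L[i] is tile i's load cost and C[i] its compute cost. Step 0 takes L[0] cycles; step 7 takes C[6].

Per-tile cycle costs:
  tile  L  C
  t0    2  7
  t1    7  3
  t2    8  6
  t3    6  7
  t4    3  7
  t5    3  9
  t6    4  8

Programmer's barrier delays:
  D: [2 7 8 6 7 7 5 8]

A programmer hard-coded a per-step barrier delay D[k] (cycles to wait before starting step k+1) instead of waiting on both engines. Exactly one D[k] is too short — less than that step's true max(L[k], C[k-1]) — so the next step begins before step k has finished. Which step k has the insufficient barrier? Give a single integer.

hazard at step 6

[0] required=L[0]=2=2 vs D=2 ok
[1] required=max(L[1]=7,C[0]=7)=7 vs D=7 ok
[2] required=max(L[2]=8,C[1]=3)=8 vs D=8 ok
[3] required=max(L[3]=6,C[2]=6)=6 vs D=6 ok
[4] required=max(L[4]=3,C[3]=7)=7 vs D=7 ok
[5] required=max(L[5]=3,C[4]=7)=7 vs D=7 ok
[6] required=max(L[6]=4,C[5]=9)=9 vs D=5 SHORT
[7] required=C[6]=8=8 vs D=8 ok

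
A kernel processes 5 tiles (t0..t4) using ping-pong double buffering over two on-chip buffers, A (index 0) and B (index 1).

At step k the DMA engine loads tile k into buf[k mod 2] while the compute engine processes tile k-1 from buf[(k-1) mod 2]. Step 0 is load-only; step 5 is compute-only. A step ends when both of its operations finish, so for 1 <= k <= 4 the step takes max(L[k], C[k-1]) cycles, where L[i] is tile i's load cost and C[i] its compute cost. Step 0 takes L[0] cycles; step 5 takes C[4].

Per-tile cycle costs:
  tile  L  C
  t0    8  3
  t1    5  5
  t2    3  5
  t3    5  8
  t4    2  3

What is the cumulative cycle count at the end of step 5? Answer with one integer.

end_cycle[5] = 34

[0] DMA t0→A (8c) ∥ CU idle ⇒ 8c, clock 8
[1] DMA t1→B (5c) ∥ CU A:t0 (3c) ⇒ 5c, clock 13
[2] DMA t2→A (3c) ∥ CU B:t1 (5c) ⇒ 5c, clock 18
[3] DMA t3→B (5c) ∥ CU A:t2 (5c) ⇒ 5c, clock 23
[4] DMA t4→A (2c) ∥ CU B:t3 (8c) ⇒ 8c, clock 31
[5] DMA idle ∥ CU A:t4 (3c) ⇒ 3c, clock 34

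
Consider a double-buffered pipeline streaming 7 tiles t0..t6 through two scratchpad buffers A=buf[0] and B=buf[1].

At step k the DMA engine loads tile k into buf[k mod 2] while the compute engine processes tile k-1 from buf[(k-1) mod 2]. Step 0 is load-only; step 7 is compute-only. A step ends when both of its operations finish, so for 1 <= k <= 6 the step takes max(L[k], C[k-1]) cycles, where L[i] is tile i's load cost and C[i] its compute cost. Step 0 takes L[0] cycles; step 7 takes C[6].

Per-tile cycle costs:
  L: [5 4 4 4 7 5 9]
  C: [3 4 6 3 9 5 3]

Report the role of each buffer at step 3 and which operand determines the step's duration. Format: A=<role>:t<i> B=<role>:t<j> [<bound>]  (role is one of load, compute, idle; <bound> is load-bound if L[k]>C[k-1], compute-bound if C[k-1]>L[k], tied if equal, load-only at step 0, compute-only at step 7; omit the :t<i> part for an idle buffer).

step 0: L[0]=5 → dur=5, Σ=5 | A=load:t0 B=idle [load-only]
step 1: L[1]=4 C[0]=3 → dur=4, Σ=9 | A=compute:t0 B=load:t1 [load-bound]
step 2: L[2]=4 C[1]=4 → dur=4, Σ=13 | A=load:t2 B=compute:t1 [tied]
step 3: L[3]=4 C[2]=6 → dur=6, Σ=19 | A=compute:t2 B=load:t3 [compute-bound]
step 4: L[4]=7 C[3]=3 → dur=7, Σ=26 | A=load:t4 B=compute:t3 [load-bound]
step 5: L[5]=5 C[4]=9 → dur=9, Σ=35 | A=compute:t4 B=load:t5 [compute-bound]
step 6: L[6]=9 C[5]=5 → dur=9, Σ=44 | A=load:t6 B=compute:t5 [load-bound]
step 7: C[6]=3 → dur=3, Σ=47 | A=compute:t6 B=idle [compute-only]

step 3: A=compute:t2 B=load:t3 [compute-bound]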